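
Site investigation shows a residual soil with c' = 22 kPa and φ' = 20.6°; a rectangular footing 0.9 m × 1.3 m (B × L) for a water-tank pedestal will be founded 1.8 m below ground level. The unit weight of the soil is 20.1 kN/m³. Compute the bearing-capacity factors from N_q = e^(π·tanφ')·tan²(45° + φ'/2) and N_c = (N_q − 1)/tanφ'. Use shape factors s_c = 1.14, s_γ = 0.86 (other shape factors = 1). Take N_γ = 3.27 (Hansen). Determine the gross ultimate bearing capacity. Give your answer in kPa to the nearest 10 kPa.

q_ult ≈ 660 kPa

tan20.6° = 0.3759, so N_q = e^(π×0.3759)·tan²(55.3°) = 3.257 × 2.086 = 6.79.
N_c = (6.79 − 1)/tan20.6° = 15.41.
q = γ·D_f = 20.1 × 1.8 = 36.18 kPa.
c·N_c·s_c = 22 × 15.413 × 1.14 = 386.55 kPa
q·N_q = 36.18 × 6.7933 = 245.78 kPa
0.5·γ·B·N_γ·s_γ = 0.5 × 20.1 × 0.9 × 3.27 × 0.86 = 25.436 kPa
q_ult = 386.55 + 245.78 + 25.436 = 657.77 kPa.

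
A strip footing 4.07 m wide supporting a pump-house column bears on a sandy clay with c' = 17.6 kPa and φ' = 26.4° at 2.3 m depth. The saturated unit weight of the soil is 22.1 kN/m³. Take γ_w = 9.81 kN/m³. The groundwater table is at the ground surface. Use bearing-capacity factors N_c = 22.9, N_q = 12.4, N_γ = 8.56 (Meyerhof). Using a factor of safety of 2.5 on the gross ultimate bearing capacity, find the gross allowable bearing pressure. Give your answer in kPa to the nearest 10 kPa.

Water table at ground surface, so effective unit weight γ' = 22.1 − 9.81 = 12.29 kN/m³ is used throughout; overburden q = 12.29 × 2.3 = 28.267 kPa; the same γ' applies in the ½γBN_γ term.
Cohesion term c·N_c = 17.6 × 22.9 = 403.04 kPa; surcharge term q·N_q = 28.267 × 12.4 = 350.51 kPa; self-weight term 0.5·γ·B·N_γ = 0.5 × 12.29 × 4.07 × 8.56 = 214.09 kPa.
q_ult = 403.04 + 350.51 + 214.09 = 967.64 kPa.
q_all = 967.64 / 2.5 = 387.06 kPa.

q_all ≈ 390 kPa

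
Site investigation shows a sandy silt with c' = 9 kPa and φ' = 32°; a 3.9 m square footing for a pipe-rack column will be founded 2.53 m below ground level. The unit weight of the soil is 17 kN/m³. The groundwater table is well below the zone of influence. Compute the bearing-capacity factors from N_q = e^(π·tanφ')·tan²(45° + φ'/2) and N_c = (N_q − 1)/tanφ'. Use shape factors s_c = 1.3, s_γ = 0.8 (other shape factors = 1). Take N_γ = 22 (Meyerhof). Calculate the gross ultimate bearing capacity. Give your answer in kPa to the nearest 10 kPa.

q_ult ≈ 2000 kPa

tan32° = 0.6249, so N_q = e^(π×0.6249)·tan²(61°) = 7.121 × 3.255 = 23.18.
N_c = (23.18 − 1)/tan32° = 35.49.
Overburden at base level: q = 17 × 2.53 = 43.01 kPa.
Cohesion term c·N_c·s_c = 9 × 35.49 × 1.3 = 415.24 kPa; surcharge term q·N_q = 43.01 × 23.177 = 996.83 kPa; self-weight term 0.5·γ·B·N_γ·s_γ = 0.5 × 17 × 3.9 × 22 × 0.8 = 583.44 kPa.
q_ult = 415.24 + 996.83 + 583.44 = 1995.5 kPa.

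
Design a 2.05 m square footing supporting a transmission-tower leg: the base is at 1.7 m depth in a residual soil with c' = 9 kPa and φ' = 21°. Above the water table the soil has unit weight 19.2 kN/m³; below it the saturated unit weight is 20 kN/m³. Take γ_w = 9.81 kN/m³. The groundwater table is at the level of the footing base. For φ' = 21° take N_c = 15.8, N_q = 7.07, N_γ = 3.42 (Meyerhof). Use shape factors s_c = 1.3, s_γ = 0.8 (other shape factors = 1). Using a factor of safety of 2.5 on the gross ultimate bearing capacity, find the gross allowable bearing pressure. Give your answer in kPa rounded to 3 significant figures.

q = γ·D_f = 19.2 × 1.7 = 32.64 kPa.
For the ½γBN_γ term take γ' = 20 − 9.81 = 10.19 kN/m³ (soil below base is submerged).
c·N_c·s_c = 9 × 15.8 × 1.3 = 184.86 kPa
q·N_q = 32.64 × 7.07 = 230.76 kPa
0.5·γ·B·N_γ·s_γ = 0.5 × 10.19 × 2.05 × 3.42 × 0.8 = 28.577 kPa
q_ult = 184.86 + 230.76 + 28.577 = 444.2 kPa.
q_all = 444.2 / 2.5 = 177.68 kPa.

q_all ≈ 178 kPa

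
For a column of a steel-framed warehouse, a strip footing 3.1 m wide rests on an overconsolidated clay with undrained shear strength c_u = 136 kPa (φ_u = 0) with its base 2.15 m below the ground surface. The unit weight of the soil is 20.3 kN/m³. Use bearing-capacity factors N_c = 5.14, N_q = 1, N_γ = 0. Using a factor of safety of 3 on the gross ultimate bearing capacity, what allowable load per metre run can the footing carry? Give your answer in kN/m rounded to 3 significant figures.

≈ 767 kN/m

Overburden at base level: q = 20.3 × 2.15 = 43.645 kPa.
Cohesion term c·N_c = 136 × 5.14 = 699.04 kPa; surcharge term q·N_q = 43.645 × 1 = 43.645 kPa.
q_ult = 699.04 + 43.645 = 742.68 kPa.
Gross allowable pressure q_all = 742.68 / 3 = 247.56 kPa.
Allowable wall load = q_all × B = 247.56 × 3.1 = 767.44 kN per metre run.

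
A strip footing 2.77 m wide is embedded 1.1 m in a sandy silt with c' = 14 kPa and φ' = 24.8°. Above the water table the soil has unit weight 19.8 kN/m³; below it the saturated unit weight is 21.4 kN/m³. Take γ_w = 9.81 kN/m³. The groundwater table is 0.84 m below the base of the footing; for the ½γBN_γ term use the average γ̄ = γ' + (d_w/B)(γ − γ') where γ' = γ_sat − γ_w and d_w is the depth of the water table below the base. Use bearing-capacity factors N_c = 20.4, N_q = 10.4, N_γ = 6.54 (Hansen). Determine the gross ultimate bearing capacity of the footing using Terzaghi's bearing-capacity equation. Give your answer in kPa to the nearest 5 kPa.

q_ult ≈ 640 kPa

Overburden at base level: q = 19.8 × 1.1 = 21.78 kPa.
The water table is 0.84 m below the base (< B = 2.77 m), so the ½γBN_γ term uses γ̄ = γ' + (d_w/B)(γ − γ') = 11.59 + (0.84/2.77)(19.8 − 11.59) = 14.08 kN/m³.
Cohesion term c·N_c = 14 × 20.4 = 285.6 kPa; surcharge term q·N_q = 21.78 × 10.4 = 226.51 kPa; self-weight term 0.5·γ·B·N_γ = 0.5 × 14.08 × 2.77 × 6.54 = 127.53 kPa.
q_ult = 285.6 + 226.51 + 127.53 = 639.64 kPa.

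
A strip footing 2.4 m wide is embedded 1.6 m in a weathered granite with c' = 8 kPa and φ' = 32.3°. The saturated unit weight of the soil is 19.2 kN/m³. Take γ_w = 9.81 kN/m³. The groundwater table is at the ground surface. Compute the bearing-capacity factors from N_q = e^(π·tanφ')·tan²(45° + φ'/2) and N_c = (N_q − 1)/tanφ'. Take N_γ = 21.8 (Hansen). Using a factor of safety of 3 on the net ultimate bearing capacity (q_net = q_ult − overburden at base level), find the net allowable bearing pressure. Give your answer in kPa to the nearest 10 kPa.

N_q = e^(π·tan32.3°)·tan²(61.15°) = 24.01; N_c = (N_q − 1)/tanφ' = 36.4.
With the water table at the surface the whole profile is submerged: γ' = 19.2 − 9.81 = 9.39 kN/m³, so q = γ'·D_f = 15.024 kPa; the same γ' applies in the ½γBN_γ term.
q_ult = c·N_c + q·N_q + 0.5·γ·B·N_γ
     = 8 × 36.398 + 15.024 × 24.01 + 0.5 × 9.39 × 2.4 × 21.8
     = 291.18 + 360.72 + 245.64 = 897.55 kPa.
q_net = 897.55 − 15.024 = 882.53 kPa.
q_all(net) = 882.53 / 3 = 294.18 kPa.

q_all(net) ≈ 290 kPa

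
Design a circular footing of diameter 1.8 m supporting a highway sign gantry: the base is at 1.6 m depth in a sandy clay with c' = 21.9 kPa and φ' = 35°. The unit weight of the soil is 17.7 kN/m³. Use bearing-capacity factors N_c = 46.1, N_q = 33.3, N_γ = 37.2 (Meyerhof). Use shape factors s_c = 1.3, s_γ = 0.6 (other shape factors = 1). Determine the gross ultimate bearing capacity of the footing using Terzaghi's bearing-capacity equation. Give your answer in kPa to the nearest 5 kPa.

q_ult ≈ 2610 kPa

Overburden at base level: q = 17.7 × 1.6 = 28.32 kPa.
Cohesion term c·N_c·s_c = 21.9 × 46.1 × 1.3 = 1312.5 kPa; surcharge term q·N_q = 28.32 × 33.3 = 943.06 kPa; self-weight term 0.5·γ·B·N_γ·s_γ = 0.5 × 17.7 × 1.8 × 37.2 × 0.6 = 355.56 kPa.
q_ult = 1312.5 + 943.06 + 355.56 = 2611.1 kPa.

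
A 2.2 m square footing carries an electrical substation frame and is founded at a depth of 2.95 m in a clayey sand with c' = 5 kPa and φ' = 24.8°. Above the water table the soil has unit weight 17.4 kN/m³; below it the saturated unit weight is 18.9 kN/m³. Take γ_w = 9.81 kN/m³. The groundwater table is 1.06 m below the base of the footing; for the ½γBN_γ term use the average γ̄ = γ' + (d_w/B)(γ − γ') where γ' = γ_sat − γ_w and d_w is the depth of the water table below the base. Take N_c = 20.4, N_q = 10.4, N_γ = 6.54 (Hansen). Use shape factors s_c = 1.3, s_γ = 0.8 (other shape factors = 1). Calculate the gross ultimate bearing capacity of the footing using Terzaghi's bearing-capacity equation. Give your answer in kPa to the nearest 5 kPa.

q_ult ≈ 740 kPa

Effective surcharge at the founding depth q = γ·D_f = 17.4 × 2.95 = 51.33 kPa.
With d_w = 1.06 m < B, γ̄ = 9.09 + (1.06/2.2) × (17.4 − 9.09) = 13.094 kN/m³.
q_ult = c·N_c·s_c + q·N_q + 0.5·γ·B·N_γ·s_γ
     = 5 × 20.4 × 1.3 + 51.33 × 10.4 + 0.5 × 13.094 × 2.2 × 6.54 × 0.8
     = 132.6 + 533.83 + 75.358 = 741.79 kPa.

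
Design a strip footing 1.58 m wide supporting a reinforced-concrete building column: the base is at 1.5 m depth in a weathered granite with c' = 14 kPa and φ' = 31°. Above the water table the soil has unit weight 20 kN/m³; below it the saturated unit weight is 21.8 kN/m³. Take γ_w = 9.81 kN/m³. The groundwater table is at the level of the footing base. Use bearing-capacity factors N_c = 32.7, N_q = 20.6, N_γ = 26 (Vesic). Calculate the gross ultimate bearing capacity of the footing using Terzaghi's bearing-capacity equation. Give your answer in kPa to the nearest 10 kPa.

q_ult ≈ 1320 kPa

Overburden at base level: q = 20 × 1.5 = 30 kPa.
Below the base the soil is submerged, so the ½γBN_γ term uses γ' = 21.8 − 9.81 = 11.99 kN/m³.
Cohesion term c·N_c = 14 × 32.7 = 457.8 kPa; surcharge term q·N_q = 30 × 20.6 = 618 kPa; self-weight term 0.5·γ·B·N_γ = 0.5 × 11.99 × 1.58 × 26 = 246.27 kPa.
q_ult = 457.8 + 618 + 246.27 = 1322.1 kPa.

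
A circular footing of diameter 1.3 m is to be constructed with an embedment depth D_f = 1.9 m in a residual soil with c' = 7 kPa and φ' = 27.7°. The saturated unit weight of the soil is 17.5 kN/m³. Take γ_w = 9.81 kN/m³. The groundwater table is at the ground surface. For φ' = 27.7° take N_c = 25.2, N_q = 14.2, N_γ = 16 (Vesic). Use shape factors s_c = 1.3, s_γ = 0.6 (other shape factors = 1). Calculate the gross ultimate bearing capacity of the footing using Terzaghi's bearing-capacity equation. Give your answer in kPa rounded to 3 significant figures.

q_ult ≈ 485 kPa

Water table at ground surface, so effective unit weight γ' = 17.5 − 9.81 = 7.69 kN/m³ is used throughout; overburden q = 7.69 × 1.9 = 14.611 kPa; the same γ' applies in the ½γBN_γ term.
Cohesion term c·N_c·s_c = 7 × 25.2 × 1.3 = 229.32 kPa; surcharge term q·N_q = 14.611 × 14.2 = 207.48 kPa; self-weight term 0.5·γ·B·N_γ·s_γ = 0.5 × 7.69 × 1.3 × 16 × 0.6 = 47.986 kPa.
q_ult = 229.32 + 207.48 + 47.986 = 484.78 kPa.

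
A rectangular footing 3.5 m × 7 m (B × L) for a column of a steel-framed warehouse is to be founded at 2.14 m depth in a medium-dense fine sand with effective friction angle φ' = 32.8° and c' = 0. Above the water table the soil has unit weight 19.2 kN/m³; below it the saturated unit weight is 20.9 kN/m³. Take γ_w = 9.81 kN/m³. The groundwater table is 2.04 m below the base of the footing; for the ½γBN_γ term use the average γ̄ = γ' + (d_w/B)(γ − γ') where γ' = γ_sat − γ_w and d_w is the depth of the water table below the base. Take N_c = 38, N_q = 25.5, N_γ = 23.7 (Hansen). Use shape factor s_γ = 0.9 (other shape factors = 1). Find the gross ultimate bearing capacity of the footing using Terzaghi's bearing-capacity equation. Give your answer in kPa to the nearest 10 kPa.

Overburden at base level: q = 19.2 × 2.14 = 41.088 kPa.
The water table is 2.04 m below the base (< B = 3.5 m), so the ½γBN_γ term uses γ̄ = γ' + (d_w/B)(γ − γ') = 11.09 + (2.04/3.5)(19.2 − 11.09) = 15.817 kN/m³.
Surcharge term q·N_q = 41.088 × 25.5 = 1047.7 kPa; self-weight term 0.5·γ·B·N_γ·s_γ = 0.5 × 15.817 × 3.5 × 23.7 × 0.9 = 590.41 kPa.
q_ult = 1047.7 + 590.41 = 1638.2 kPa.

q_ult ≈ 1640 kPa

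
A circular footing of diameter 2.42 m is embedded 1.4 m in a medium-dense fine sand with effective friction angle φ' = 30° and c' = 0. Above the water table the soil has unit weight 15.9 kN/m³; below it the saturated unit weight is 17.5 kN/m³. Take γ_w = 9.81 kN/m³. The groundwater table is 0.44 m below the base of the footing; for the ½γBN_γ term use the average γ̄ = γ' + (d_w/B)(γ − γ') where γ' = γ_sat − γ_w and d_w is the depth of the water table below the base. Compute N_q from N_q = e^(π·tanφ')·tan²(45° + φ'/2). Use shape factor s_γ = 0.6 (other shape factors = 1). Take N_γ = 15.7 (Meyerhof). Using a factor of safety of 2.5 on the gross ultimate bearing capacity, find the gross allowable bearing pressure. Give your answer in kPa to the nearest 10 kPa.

N_q = e^(π·tan30°)·tan²(60°) = 18.4.
Overburden at base level: q = 15.9 × 1.4 = 22.26 kPa.
The water table is 0.44 m below the base (< B = 2.42 m), so the ½γBN_γ term uses γ̄ = γ' + (d_w/B)(γ − γ') = 7.69 + (0.44/2.42)(15.9 − 7.69) = 9.1827 kN/m³.
Surcharge term q·N_q = 22.26 × 18.401 = 409.61 kPa; self-weight term 0.5·γ·B·N_γ·s_γ = 0.5 × 9.1827 × 2.42 × 15.7 × 0.6 = 104.67 kPa.
q_ult = 409.61 + 104.67 = 514.28 kPa.
q_all = 514.28 / 2.5 = 205.71 kPa.

q_all ≈ 210 kPa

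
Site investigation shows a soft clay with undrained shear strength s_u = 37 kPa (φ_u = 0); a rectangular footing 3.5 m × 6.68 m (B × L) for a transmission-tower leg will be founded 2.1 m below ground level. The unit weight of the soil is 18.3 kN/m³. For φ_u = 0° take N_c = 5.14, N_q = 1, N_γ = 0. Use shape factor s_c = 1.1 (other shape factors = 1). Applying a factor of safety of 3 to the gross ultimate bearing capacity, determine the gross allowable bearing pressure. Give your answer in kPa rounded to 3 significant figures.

Overburden at base level: q = 18.3 × 2.1 = 38.43 kPa.
Cohesion term c·N_c·s_c = 37 × 5.14 × 1.1 = 209.2 kPa; surcharge term q·N_q = 38.43 × 1 = 38.43 kPa.
q_ult = 209.2 + 38.43 = 247.63 kPa.
q_all = q_ult / FS = 247.63 / 3 = 82.543 kPa.

q_all ≈ 82.5 kPa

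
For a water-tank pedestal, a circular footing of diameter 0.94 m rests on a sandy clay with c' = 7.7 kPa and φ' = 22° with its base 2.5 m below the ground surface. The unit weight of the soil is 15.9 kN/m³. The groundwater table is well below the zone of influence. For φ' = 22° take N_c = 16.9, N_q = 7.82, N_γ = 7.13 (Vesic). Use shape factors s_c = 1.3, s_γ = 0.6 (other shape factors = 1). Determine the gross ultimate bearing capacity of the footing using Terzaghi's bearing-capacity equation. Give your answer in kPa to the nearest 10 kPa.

q_ult ≈ 510 kPa

Effective surcharge at the founding depth q = γ·D_f = 15.9 × 2.5 = 39.75 kPa.
q_ult = c·N_c·s_c + q·N_q + 0.5·γ·B·N_γ·s_γ
     = 7.7 × 16.9 × 1.3 + 39.75 × 7.82 + 0.5 × 15.9 × 0.94 × 7.13 × 0.6
     = 169.17 + 310.85 + 31.969 = 511.98 kPa.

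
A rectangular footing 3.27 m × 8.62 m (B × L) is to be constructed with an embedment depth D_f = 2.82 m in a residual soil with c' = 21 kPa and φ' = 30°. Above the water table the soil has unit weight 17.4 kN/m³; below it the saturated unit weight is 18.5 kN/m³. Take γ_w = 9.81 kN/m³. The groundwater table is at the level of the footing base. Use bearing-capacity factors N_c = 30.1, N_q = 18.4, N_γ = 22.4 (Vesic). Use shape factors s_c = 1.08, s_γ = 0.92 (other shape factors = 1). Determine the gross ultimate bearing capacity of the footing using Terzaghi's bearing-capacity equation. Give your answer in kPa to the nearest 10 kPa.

Overburden at base level: q = 17.4 × 2.82 = 49.068 kPa.
Below the base the soil is submerged, so the ½γBN_γ term uses γ' = 18.5 − 9.81 = 8.69 kN/m³.
Cohesion term c·N_c·s_c = 21 × 30.1 × 1.08 = 682.67 kPa; surcharge term q·N_q = 49.068 × 18.4 = 902.85 kPa; self-weight term 0.5·γ·B·N_γ·s_γ = 0.5 × 8.69 × 3.27 × 22.4 × 0.92 = 292.8 kPa.
q_ult = 682.67 + 902.85 + 292.8 = 1878.3 kPa.

q_ult ≈ 1880 kPa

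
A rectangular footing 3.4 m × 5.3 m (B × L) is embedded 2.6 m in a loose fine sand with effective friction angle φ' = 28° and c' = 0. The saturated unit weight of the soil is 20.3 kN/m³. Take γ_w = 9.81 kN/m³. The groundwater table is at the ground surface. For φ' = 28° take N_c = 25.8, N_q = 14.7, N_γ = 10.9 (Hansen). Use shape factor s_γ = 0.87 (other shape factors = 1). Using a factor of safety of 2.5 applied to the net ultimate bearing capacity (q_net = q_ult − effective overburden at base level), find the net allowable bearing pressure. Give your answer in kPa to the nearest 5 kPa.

q_all(net) ≈ 215 kPa

γ' = 20.3 − 9.81 = 10.49 kN/m³ (submerged throughout). q = 10.49 × 2.6 = 27.274 kPa; the same γ' applies in the ½γBN_γ term.
q·N_q = 27.274 × 14.7 = 400.93 kPa
0.5·γ·B·N_γ·s_γ = 0.5 × 10.49 × 3.4 × 10.9 × 0.87 = 169.11 kPa
q_ult = 400.93 + 169.11 = 570.04 kPa.
Net ultimate: q_net = 570.04 − 27.274 = 542.76 kPa.
q_all(net) = 542.76 / 2.5 = 217.11 kPa.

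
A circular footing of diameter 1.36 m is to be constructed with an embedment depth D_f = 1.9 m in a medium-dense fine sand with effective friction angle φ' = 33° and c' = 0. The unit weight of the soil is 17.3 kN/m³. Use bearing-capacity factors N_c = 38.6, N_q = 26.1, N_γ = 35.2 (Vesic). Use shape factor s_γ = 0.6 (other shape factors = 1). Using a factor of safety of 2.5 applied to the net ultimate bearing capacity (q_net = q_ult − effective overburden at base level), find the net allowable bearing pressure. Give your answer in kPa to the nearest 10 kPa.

Overburden at base level: q = 17.3 × 1.9 = 32.87 kPa.
Surcharge term q·N_q = 32.87 × 26.1 = 857.91 kPa; self-weight term 0.5·γ·B·N_γ·s_γ = 0.5 × 17.3 × 1.36 × 35.2 × 0.6 = 248.46 kPa.
q_ult = 857.91 + 248.46 = 1106.4 kPa.
Net ultimate: q_net = 1106.4 − 32.87 = 1073.5 kPa.
q_all(net) = 1073.5 / 2.5 = 429.4 kPa.

q_all(net) ≈ 430 kPa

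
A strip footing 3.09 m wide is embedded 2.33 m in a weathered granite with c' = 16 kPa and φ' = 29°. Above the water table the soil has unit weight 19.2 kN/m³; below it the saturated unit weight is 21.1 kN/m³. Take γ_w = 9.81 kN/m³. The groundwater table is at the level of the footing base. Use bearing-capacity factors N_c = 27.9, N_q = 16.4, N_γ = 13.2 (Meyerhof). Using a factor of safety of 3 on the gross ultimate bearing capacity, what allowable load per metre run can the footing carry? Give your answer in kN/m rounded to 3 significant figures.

≈ 1450 kN/m

q = γ·D_f = 19.2 × 2.33 = 44.736 kPa.
For the ½γBN_γ term take γ' = 21.1 − 9.81 = 11.29 kN/m³ (soil below base is submerged).
c·N_c = 16 × 27.9 = 446.4 kPa
q·N_q = 44.736 × 16.4 = 733.67 kPa
0.5·γ·B·N_γ = 0.5 × 11.29 × 3.09 × 13.2 = 230.25 kPa
q_ult = 446.4 + 733.67 + 230.25 = 1410.3 kPa.
Gross allowable pressure q_all = 1410.3 / 3 = 470.11 kPa.
Allowable wall load = q_all × B = 470.11 × 3.09 = 1452.6 kN per metre run.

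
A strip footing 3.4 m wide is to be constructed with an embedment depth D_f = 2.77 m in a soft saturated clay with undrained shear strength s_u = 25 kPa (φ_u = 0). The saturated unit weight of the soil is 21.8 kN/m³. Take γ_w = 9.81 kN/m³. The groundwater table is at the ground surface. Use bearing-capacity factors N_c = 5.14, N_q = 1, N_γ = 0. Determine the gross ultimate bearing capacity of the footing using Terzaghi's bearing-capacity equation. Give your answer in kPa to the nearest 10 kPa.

Water table at ground surface, so effective unit weight γ' = 21.8 − 9.81 = 11.99 kN/m³ is used throughout; overburden q = 11.99 × 2.77 = 33.212 kPa.
Cohesion term c·N_c = 25 × 5.14 = 128.5 kPa; surcharge term q·N_q = 33.212 × 1 = 33.212 kPa.
q_ult = 128.5 + 33.212 = 161.71 kPa.

q_ult ≈ 160 kPa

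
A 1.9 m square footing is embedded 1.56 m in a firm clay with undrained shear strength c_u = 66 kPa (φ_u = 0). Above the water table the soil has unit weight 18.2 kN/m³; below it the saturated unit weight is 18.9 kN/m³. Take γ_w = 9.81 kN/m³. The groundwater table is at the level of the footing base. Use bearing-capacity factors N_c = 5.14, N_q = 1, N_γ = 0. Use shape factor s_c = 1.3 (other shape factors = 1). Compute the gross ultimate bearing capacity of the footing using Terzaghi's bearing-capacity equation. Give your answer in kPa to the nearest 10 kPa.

q_ult ≈ 470 kPa

Effective surcharge at the founding depth q = γ·D_f = 18.2 × 1.56 = 28.392 kPa.
q_ult = c·N_c·s_c + q·N_q
     = 66 × 5.14 × 1.3 + 28.392 × 1
     = 441.01 + 28.392 = 469.4 kPa.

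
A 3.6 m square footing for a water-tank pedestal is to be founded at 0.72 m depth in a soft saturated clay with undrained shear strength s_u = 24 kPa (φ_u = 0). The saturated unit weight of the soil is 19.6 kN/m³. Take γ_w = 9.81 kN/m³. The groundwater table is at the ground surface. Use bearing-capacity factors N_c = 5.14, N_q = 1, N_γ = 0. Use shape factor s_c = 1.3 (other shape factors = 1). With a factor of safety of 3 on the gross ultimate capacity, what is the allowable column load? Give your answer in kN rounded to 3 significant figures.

Water table at ground surface, so effective unit weight γ' = 19.6 − 9.81 = 9.79 kN/m³ is used throughout; overburden q = 9.79 × 0.72 = 7.0488 kPa.
Cohesion term c·N_c·s_c = 24 × 5.14 × 1.3 = 160.37 kPa; surcharge term q·N_q = 7.0488 × 1 = 7.0488 kPa.
q_ult = 160.37 + 7.0488 = 167.42 kPa.
Gross allowable pressure q_all = 167.42 / 3 = 55.806 kPa.
Footing area = 12.96 m², so allowable column load = 55.806 × 12.96 = 723.24 kN.

P_all ≈ 723 kN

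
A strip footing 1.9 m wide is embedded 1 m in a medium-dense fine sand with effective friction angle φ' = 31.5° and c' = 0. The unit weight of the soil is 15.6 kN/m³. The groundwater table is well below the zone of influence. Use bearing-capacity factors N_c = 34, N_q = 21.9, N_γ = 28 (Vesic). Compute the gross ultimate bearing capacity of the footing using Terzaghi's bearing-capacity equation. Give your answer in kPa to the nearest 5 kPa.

Effective surcharge at the founding depth q = γ·D_f = 15.6 × 1 = 15.6 kPa.
q_ult = q·N_q + 0.5·γ·B·N_γ
     = 15.6 × 21.9 + 0.5 × 15.6 × 1.9 × 28
     = 341.64 + 414.96 = 756.6 kPa.

q_ult ≈ 755 kPa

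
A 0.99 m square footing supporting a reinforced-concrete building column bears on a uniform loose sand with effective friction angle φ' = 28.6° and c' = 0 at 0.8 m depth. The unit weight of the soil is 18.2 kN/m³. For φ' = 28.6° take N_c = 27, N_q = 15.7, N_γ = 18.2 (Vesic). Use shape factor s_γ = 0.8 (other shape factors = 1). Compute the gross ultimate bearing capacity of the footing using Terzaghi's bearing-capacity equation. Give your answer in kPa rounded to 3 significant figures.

q_ult ≈ 360 kPa

Overburden at base level: q = 18.2 × 0.8 = 14.56 kPa.
Surcharge term q·N_q = 14.56 × 15.7 = 228.59 kPa; self-weight term 0.5·γ·B·N_γ·s_γ = 0.5 × 18.2 × 0.99 × 18.2 × 0.8 = 131.17 kPa.
q_ult = 228.59 + 131.17 = 359.76 kPa.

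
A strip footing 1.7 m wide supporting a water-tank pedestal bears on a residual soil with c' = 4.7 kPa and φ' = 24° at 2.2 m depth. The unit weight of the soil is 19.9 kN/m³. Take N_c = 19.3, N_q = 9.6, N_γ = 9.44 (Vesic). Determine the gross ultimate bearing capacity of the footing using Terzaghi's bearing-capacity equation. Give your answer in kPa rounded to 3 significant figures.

Overburden at base level: q = 19.9 × 2.2 = 43.78 kPa.
Cohesion term c·N_c = 4.7 × 19.3 = 90.71 kPa; surcharge term q·N_q = 43.78 × 9.6 = 420.29 kPa; self-weight term 0.5·γ·B·N_γ = 0.5 × 19.9 × 1.7 × 9.44 = 159.68 kPa.
q_ult = 90.71 + 420.29 + 159.68 = 670.68 kPa.

q_ult ≈ 671 kPa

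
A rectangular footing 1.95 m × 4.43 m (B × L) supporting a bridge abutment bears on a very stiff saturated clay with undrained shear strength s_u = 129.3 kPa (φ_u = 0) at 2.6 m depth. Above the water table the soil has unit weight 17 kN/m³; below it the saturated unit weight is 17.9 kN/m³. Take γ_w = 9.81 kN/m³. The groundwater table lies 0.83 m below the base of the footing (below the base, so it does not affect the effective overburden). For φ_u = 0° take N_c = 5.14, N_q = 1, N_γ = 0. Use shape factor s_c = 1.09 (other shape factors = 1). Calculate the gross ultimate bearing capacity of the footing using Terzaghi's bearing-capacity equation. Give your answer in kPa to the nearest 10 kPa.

q_ult ≈ 770 kPa

Effective surcharge at the founding depth q = γ·D_f = 17 × 2.6 = 44.2 kPa.
q_ult = c·N_c·s_c + q·N_q
     = 129.3 × 5.14 × 1.09 + 44.2 × 1
     = 724.42 + 44.2 = 768.62 kPa.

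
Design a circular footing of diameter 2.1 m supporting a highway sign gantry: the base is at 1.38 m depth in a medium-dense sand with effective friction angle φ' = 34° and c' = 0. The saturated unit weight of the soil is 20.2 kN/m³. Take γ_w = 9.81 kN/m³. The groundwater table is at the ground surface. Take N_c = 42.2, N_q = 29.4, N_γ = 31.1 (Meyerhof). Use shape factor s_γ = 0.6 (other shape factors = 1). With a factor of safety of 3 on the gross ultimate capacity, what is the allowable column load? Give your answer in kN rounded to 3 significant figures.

P_all ≈ 722 kN

Water table at ground surface, so effective unit weight γ' = 20.2 − 9.81 = 10.39 kN/m³ is used throughout; overburden q = 10.39 × 1.38 = 14.338 kPa; the same γ' applies in the ½γBN_γ term.
Surcharge term q·N_q = 14.338 × 29.4 = 421.54 kPa; self-weight term 0.5·γ·B·N_γ·s_γ = 0.5 × 10.39 × 2.1 × 31.1 × 0.6 = 203.57 kPa.
q_ult = 421.54 + 203.57 = 625.11 kPa.
Gross allowable pressure q_all = 625.11 / 3 = 208.37 kPa.
Footing area = 3.4636 m², so allowable column load = 208.37 × 3.4636 = 721.72 kN.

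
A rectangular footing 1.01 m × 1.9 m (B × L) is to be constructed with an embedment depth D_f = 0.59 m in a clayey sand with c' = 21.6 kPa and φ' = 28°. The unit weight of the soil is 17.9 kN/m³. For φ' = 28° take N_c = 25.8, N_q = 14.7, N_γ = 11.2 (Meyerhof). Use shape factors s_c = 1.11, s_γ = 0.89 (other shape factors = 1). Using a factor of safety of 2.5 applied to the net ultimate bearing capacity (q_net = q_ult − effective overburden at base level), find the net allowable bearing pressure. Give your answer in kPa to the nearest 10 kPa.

q = γ·D_f = 17.9 × 0.59 = 10.561 kPa.
c·N_c·s_c = 21.6 × 25.8 × 1.11 = 618.58 kPa
q·N_q = 10.561 × 14.7 = 155.25 kPa
0.5·γ·B·N_γ·s_γ = 0.5 × 17.9 × 1.01 × 11.2 × 0.89 = 90.106 kPa
q_ult = 618.58 + 155.25 + 90.106 = 863.93 kPa.
Net ultimate: q_net = 863.93 − 10.561 = 853.37 kPa.
q_all(net) = 853.37 / 2.5 = 341.35 kPa.

q_all(net) ≈ 340 kPa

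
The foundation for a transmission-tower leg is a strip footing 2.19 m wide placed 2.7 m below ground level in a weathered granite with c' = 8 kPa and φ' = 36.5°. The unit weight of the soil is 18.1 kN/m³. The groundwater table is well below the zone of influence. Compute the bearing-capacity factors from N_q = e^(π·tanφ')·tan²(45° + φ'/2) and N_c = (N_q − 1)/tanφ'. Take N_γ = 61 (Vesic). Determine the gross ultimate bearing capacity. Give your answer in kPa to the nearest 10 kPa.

tan36.5° = 0.74, so N_q = e^(π×0.74)·tan²(63.25°) = 10.223 × 3.936 = 40.24.
N_c = (40.24 − 1)/tan36.5° = 53.03.
Overburden at base level: q = 18.1 × 2.7 = 48.87 kPa.
Cohesion term c·N_c = 8 × 53.029 = 424.23 kPa; surcharge term q·N_q = 48.87 × 40.24 = 1966.5 kPa; self-weight term 0.5·γ·B·N_γ = 0.5 × 18.1 × 2.19 × 61 = 1209 kPa.
q_ult = 424.23 + 1966.5 + 1209 = 3599.7 kPa.

q_ult ≈ 3600 kPa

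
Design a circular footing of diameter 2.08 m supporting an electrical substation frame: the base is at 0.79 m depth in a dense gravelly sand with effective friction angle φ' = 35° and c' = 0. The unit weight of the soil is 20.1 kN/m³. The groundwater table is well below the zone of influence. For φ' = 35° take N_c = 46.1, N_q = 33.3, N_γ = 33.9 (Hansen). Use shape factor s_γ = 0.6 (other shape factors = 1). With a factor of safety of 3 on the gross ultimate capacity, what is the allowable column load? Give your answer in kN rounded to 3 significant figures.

P_all ≈ 1080 kN

q = γ·D_f = 20.1 × 0.79 = 15.879 kPa.
q·N_q = 15.879 × 33.3 = 528.77 kPa
0.5·γ·B·N_γ·s_γ = 0.5 × 20.1 × 2.08 × 33.9 × 0.6 = 425.19 kPa
q_ult = 528.77 + 425.19 = 953.96 kPa.
Gross allowable pressure q_all = 953.96 / 3 = 317.99 kPa.
Footing area = 3.3979 m², so allowable column load = 317.99 × 3.3979 = 1080.5 kN.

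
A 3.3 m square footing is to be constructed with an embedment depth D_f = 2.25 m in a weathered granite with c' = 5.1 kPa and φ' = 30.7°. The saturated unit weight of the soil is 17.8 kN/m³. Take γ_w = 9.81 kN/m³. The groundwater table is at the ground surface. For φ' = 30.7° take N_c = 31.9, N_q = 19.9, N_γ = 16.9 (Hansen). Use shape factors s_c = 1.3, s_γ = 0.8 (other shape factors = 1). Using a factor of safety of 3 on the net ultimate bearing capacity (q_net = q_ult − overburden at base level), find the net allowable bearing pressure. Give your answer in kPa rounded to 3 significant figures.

Water table at ground surface, so effective unit weight γ' = 17.8 − 9.81 = 7.99 kN/m³ is used throughout; overburden q = 7.99 × 2.25 = 17.977 kPa; the same γ' applies in the ½γBN_γ term.
Cohesion term c·N_c·s_c = 5.1 × 31.9 × 1.3 = 211.5 kPa; surcharge term q·N_q = 17.977 × 19.9 = 357.75 kPa; self-weight term 0.5·γ·B·N_γ·s_γ = 0.5 × 7.99 × 3.3 × 16.9 × 0.8 = 178.24 kPa.
q_ult = 211.5 + 357.75 + 178.24 = 747.49 kPa.
q_net = 747.49 − 17.977 = 729.51 kPa.
q_all(net) = 729.51 / 3 = 243.17 kPa.

q_all(net) ≈ 243 kPa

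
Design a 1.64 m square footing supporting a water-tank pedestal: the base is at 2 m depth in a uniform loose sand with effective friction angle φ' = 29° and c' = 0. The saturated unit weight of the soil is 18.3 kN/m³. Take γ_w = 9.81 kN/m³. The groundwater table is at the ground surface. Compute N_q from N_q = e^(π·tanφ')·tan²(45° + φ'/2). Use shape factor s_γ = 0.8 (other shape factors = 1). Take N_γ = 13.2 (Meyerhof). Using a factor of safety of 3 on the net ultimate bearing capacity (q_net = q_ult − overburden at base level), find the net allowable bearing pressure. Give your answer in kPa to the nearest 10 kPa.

q_all(net) ≈ 110 kPa

N_q = e^(π·tan29°)·tan²(59.5°) = 16.44.
Water table at ground surface, so effective unit weight γ' = 18.3 − 9.81 = 8.49 kN/m³ is used throughout; overburden q = 8.49 × 2 = 16.98 kPa; the same γ' applies in the ½γBN_γ term.
Surcharge term q·N_q = 16.98 × 16.443 = 279.21 kPa; self-weight term 0.5·γ·B·N_γ·s_γ = 0.5 × 8.49 × 1.64 × 13.2 × 0.8 = 73.517 kPa.
q_ult = 279.21 + 73.517 = 352.72 kPa.
q_net = 352.72 − 16.98 = 335.74 kPa.
q_all(net) = 335.74 / 3 = 111.91 kPa.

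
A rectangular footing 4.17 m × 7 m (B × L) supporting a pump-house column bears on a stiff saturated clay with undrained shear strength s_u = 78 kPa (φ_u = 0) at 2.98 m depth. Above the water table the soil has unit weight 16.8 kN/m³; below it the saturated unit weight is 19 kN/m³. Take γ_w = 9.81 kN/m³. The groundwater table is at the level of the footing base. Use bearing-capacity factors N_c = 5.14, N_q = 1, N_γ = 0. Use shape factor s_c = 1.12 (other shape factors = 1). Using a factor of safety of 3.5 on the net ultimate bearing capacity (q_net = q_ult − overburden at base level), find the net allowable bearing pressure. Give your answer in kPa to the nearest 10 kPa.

Effective surcharge at the founding depth q = γ·D_f = 16.8 × 2.98 = 50.064 kPa.
q_ult = c·N_c·s_c + q·N_q
     = 78 × 5.14 × 1.12 + 50.064 × 1
     = 449.03 + 50.064 = 499.09 kPa.
q_net = 499.09 − 50.064 = 449.03 kPa.
q_all(net) = 449.03 / 3.5 = 128.29 kPa.

q_all(net) ≈ 130 kPa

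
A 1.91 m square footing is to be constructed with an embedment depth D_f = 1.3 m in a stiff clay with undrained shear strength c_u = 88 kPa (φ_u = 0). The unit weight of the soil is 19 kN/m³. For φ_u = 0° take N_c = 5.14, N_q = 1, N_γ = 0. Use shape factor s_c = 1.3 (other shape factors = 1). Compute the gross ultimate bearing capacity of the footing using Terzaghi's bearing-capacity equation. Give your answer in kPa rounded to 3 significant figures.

q_ult ≈ 613 kPa

Overburden at base level: q = 19 × 1.3 = 24.7 kPa.
Cohesion term c·N_c·s_c = 88 × 5.14 × 1.3 = 588.02 kPa; surcharge term q·N_q = 24.7 × 1 = 24.7 kPa.
q_ult = 588.02 + 24.7 = 612.72 kPa.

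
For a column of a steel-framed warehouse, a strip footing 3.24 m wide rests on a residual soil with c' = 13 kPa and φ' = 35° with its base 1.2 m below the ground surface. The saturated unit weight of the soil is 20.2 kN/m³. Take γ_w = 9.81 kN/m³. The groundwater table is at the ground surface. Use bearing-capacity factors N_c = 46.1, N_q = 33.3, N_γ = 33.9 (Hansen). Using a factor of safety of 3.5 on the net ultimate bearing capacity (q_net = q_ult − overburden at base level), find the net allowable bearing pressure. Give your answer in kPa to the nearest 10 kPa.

q_all(net) ≈ 450 kPa

With the water table at the surface the whole profile is submerged: γ' = 20.2 − 9.81 = 10.39 kN/m³, so q = γ'·D_f = 12.468 kPa; the same γ' applies in the ½γBN_γ term.
q_ult = c·N_c + q·N_q + 0.5·γ·B·N_γ
     = 13 × 46.1 + 12.468 × 33.3 + 0.5 × 10.39 × 3.24 × 33.9
     = 599.3 + 415.18 + 570.6 = 1585.1 kPa.
q_net = 1585.1 − 12.468 = 1572.6 kPa.
q_all(net) = 1572.6 / 3.5 = 449.32 kPa.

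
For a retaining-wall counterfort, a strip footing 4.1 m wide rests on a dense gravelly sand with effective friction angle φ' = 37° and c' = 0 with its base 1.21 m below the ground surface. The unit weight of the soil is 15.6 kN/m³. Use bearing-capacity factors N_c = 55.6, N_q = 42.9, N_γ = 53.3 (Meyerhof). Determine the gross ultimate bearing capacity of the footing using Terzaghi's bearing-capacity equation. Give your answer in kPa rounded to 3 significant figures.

q = γ·D_f = 15.6 × 1.21 = 18.876 kPa.
q·N_q = 18.876 × 42.9 = 809.78 kPa
0.5·γ·B·N_γ = 0.5 × 15.6 × 4.1 × 53.3 = 1704.5 kPa
q_ult = 809.78 + 1704.5 = 2514.3 kPa.

q_ult ≈ 2510 kPa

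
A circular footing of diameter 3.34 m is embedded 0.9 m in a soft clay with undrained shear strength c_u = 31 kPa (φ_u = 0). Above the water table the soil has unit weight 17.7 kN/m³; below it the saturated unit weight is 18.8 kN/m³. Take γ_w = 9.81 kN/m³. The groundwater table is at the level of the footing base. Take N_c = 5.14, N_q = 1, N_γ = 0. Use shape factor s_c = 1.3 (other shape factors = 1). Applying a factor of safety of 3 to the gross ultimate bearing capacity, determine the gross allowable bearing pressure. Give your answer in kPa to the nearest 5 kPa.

Overburden at base level: q = 17.7 × 0.9 = 15.93 kPa.
Cohesion term c·N_c·s_c = 31 × 5.14 × 1.3 = 207.14 kPa; surcharge term q·N_q = 15.93 × 1 = 15.93 kPa.
q_ult = 207.14 + 15.93 = 223.07 kPa.
q_all = q_ult / FS = 223.07 / 3 = 74.357 kPa.

q_all ≈ 75 kPa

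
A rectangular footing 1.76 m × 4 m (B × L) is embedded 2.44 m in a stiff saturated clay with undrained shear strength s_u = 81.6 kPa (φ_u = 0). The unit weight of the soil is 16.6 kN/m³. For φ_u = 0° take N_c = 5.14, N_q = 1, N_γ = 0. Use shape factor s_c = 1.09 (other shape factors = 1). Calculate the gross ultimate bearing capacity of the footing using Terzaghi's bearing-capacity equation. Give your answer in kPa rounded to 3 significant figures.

q = γ·D_f = 16.6 × 2.44 = 40.504 kPa.
c·N_c·s_c = 81.6 × 5.14 × 1.09 = 457.17 kPa
q·N_q = 40.504 × 1 = 40.504 kPa
q_ult = 457.17 + 40.504 = 497.68 kPa.

q_ult ≈ 498 kPa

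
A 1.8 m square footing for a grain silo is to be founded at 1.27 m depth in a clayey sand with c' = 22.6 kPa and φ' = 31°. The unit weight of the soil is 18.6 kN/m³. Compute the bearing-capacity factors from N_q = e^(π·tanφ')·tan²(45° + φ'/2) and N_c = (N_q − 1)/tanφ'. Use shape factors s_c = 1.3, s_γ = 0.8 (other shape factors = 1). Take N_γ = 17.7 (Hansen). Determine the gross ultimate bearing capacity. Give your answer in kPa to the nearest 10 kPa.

q_ult ≈ 1680 kPa

tan31° = 0.6009, so N_q = e^(π×0.6009)·tan²(60.5°) = 6.604 × 3.124 = 20.63.
N_c = (20.63 − 1)/tan31° = 32.67.
q = γ·D_f = 18.6 × 1.27 = 23.622 kPa.
c·N_c·s_c = 22.6 × 32.671 × 1.3 = 959.88 kPa
q·N_q = 23.622 × 20.631 = 487.34 kPa
0.5·γ·B·N_γ·s_γ = 0.5 × 18.6 × 1.8 × 17.7 × 0.8 = 237.04 kPa
q_ult = 959.88 + 487.34 + 237.04 = 1684.3 kPa.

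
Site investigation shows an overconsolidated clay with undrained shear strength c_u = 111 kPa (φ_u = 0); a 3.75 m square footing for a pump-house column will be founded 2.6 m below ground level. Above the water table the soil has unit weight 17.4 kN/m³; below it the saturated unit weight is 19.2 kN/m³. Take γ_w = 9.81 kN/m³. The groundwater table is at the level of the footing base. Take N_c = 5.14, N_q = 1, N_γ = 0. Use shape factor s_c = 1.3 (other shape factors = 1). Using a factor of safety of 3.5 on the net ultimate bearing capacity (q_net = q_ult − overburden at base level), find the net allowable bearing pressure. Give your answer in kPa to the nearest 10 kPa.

q = γ·D_f = 17.4 × 2.6 = 45.24 kPa.
c·N_c·s_c = 111 × 5.14 × 1.3 = 741.7 kPa
q·N_q = 45.24 × 1 = 45.24 kPa
q_ult = 741.7 + 45.24 = 786.94 kPa.
q_net = 786.94 − 45.24 = 741.7 kPa.
q_all(net) = 741.7 / 3.5 = 211.91 kPa.

q_all(net) ≈ 210 kPa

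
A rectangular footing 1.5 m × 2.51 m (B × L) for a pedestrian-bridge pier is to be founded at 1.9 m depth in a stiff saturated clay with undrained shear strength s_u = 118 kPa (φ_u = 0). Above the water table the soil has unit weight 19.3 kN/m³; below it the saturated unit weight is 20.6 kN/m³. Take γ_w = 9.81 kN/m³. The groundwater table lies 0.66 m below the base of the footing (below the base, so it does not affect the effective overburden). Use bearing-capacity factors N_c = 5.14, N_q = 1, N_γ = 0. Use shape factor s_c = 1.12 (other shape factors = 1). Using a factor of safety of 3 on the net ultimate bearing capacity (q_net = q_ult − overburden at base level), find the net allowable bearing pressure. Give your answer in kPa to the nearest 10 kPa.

q = γ·D_f = 19.3 × 1.9 = 36.67 kPa.
c·N_c·s_c = 118 × 5.14 × 1.12 = 679.3 kPa
q·N_q = 36.67 × 1 = 36.67 kPa
q_ult = 679.3 + 36.67 = 715.97 kPa.
q_net = 715.97 − 36.67 = 679.3 kPa.
q_all(net) = 679.3 / 3 = 226.43 kPa.

q_all(net) ≈ 230 kPa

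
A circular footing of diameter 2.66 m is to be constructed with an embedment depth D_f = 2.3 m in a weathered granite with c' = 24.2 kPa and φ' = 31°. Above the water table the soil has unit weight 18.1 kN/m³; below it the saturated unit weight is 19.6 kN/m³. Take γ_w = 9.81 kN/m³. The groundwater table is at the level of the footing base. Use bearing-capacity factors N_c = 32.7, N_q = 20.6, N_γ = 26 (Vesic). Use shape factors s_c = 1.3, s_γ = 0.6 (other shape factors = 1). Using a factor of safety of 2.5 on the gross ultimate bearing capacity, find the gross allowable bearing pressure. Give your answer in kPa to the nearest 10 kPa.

q_all ≈ 840 kPa

Overburden at base level: q = 18.1 × 2.3 = 41.63 kPa.
Below the base the soil is submerged, so the ½γBN_γ term uses γ' = 19.6 − 9.81 = 9.79 kN/m³.
Cohesion term c·N_c·s_c = 24.2 × 32.7 × 1.3 = 1028.7 kPa; surcharge term q·N_q = 41.63 × 20.6 = 857.58 kPa; self-weight term 0.5·γ·B·N_γ·s_γ = 0.5 × 9.79 × 2.66 × 26 × 0.6 = 203.12 kPa.
q_ult = 1028.7 + 857.58 + 203.12 = 2089.4 kPa.
q_all = 2089.4 / 2.5 = 835.78 kPa.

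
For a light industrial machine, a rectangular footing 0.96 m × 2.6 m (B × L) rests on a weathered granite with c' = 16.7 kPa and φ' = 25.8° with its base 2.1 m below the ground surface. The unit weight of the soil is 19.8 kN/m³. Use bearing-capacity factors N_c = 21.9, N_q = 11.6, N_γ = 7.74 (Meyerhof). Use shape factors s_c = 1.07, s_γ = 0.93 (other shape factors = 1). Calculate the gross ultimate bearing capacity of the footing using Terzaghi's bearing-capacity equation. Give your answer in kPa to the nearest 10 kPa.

q_ult ≈ 940 kPa

q = γ·D_f = 19.8 × 2.1 = 41.58 kPa.
c·N_c·s_c = 16.7 × 21.9 × 1.07 = 391.33 kPa
q·N_q = 41.58 × 11.6 = 482.33 kPa
0.5·γ·B·N_γ·s_γ = 0.5 × 19.8 × 0.96 × 7.74 × 0.93 = 68.412 kPa
q_ult = 391.33 + 482.33 + 68.412 = 942.07 kPa.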